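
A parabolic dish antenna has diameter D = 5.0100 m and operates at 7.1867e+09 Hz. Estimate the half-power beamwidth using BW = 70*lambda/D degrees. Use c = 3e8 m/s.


lambda = c / f = 3.0000e+08 / 7.1867e+09 = 0.04174378 m
BW = 70 * 0.04174378 / 5.0100 = 0.5832 deg

0.5832 deg


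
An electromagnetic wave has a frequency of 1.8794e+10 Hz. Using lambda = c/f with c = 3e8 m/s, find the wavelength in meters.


lambda = c / f = 3.0000e+08 / 1.8794e+10 = 0.01596 m

0.01596 m


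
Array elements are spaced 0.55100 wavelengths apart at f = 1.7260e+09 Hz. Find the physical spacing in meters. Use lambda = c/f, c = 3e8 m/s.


lambda = c / f = 3.0000e+08 / 1.7260e+09 = 0.1738123 m
d = 0.55100 * 0.1738123 = 0.09577 m

0.09577 m


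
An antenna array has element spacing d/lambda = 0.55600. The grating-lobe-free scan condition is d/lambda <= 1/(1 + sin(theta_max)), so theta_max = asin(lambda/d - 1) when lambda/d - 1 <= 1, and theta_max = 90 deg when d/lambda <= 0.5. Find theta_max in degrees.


lambda/d - 1 = 1/0.55600 - 1 = 0.7985612
theta_max = asin(0.7985612) = 52.99 deg

52.99 deg


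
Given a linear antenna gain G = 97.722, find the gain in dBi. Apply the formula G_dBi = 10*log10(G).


G_dBi = 10 * log10(97.722) = 19.90 dBi

19.90 dBi


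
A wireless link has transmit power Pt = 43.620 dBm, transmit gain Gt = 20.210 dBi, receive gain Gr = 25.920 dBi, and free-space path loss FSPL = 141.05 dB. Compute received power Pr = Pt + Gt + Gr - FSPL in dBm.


Pr = 43.620 + 20.210 + 25.920 - 141.05 = -51.30 dBm

-51.30 dBm


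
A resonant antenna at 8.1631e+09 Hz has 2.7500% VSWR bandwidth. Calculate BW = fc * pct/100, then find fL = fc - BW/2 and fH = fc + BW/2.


BW = 8.1631e+09 * 2.7500/100 = 2.244852e+08 Hz
fL = 8.1631e+09 - 2.244852e+08/2 = 8.051e+09 Hz
fH = 8.1631e+09 + 2.244852e+08/2 = 8.275e+09 Hz

BW=2.245e+08 Hz, fL=8.051e+09 Hz, fH=8.275e+09 Hz


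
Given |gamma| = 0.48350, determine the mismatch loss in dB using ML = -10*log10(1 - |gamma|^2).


ML = -10 * log10(1 - 0.48350^2) = -10 * log10(0.76622775) = 1.156 dB

1.156 dB


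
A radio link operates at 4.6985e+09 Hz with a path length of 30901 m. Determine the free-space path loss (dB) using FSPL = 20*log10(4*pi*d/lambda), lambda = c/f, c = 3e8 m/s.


lambda = c / f = 3.0000e+08 / 4.6985e+09 = 0.06385016 m
FSPL = 20 * log10(4*pi*30901/0.06385016) = 135.7 dB

135.7 dB


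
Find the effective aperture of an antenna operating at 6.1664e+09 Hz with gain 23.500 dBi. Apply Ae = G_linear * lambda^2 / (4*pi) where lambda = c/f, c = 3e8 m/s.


lambda = c / f = 3.0000e+08 / 6.1664e+09 = 0.04865075 m
G_linear = 10^(23.500/10) = 223.8721
Ae = G_linear * lambda^2 / (4*pi) = 223.8721 * 0.04865075^2 / (4*pi) = 0.04217 m^2

0.04217 m^2


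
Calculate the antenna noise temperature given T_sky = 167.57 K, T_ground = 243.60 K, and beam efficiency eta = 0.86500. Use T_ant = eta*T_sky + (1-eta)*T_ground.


T_ant = 0.86500 * 167.57 + (1 - 0.86500) * 243.60 = 177.8 K

177.8 K


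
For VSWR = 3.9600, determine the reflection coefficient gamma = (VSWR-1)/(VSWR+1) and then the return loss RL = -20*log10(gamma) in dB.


gamma = (3.9600 - 1) / (3.9600 + 1) = 0.5967742
RL = -20 * log10(0.5967742) = 4.484 dB

4.484 dB


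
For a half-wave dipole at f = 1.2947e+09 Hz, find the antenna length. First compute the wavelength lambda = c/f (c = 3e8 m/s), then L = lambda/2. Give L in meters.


lambda = c / f = 3.0000e+08 / 1.2947e+09 = 0.2317139 m
L = lambda / 2 = 0.2317139 / 2 = 0.1159 m

0.1159 m


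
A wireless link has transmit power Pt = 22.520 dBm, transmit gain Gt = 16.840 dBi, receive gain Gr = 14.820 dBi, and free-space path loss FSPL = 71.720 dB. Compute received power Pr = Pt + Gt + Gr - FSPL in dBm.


Pr = 22.520 + 16.840 + 14.820 - 71.720 = -17.54 dBm

-17.54 dBm


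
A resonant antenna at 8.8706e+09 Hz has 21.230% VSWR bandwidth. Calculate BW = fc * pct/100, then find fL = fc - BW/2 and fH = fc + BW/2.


BW = 8.8706e+09 * 21.230/100 = 1.883228e+09 Hz
fL = 8.8706e+09 - 1.883228e+09/2 = 7.929e+09 Hz
fH = 8.8706e+09 + 1.883228e+09/2 = 9.812e+09 Hz

BW=1.883e+09 Hz, fL=7.929e+09 Hz, fH=9.812e+09 Hz


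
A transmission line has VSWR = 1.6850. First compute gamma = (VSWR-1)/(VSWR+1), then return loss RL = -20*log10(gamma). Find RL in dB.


gamma = (1.6850 - 1) / (1.6850 + 1) = 0.2551210
RL = -20 * log10(0.2551210) = 11.87 dB

11.87 dB


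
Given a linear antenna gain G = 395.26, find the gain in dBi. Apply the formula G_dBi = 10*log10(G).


G_dBi = 10 * log10(395.26) = 25.97 dBi

25.97 dBi


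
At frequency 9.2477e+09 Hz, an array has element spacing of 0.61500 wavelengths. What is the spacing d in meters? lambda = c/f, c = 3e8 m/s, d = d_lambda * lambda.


lambda = c / f = 3.0000e+08 / 9.2477e+09 = 0.03244050 m
d = 0.61500 * 0.03244050 = 0.01995 m

0.01995 m


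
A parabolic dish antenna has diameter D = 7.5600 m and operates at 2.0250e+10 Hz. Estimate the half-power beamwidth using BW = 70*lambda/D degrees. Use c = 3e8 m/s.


lambda = c / f = 3.0000e+08 / 2.0250e+10 = 0.01481481 m
BW = 70 * 0.01481481 / 7.5600 = 0.1372 deg

0.1372 deg


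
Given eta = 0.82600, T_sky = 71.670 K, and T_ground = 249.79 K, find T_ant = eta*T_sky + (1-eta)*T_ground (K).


T_ant = 0.82600 * 71.670 + (1 - 0.82600) * 249.79 = 102.7 K

102.7 K


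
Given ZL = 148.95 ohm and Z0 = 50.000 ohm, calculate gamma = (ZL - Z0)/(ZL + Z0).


gamma = (148.95 - 50.000) / (148.95 + 50.000) = 0.4974

0.4974


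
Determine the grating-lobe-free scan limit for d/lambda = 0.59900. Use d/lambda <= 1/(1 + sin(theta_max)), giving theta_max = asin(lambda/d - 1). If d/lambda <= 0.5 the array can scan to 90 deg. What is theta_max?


lambda/d - 1 = 1/0.59900 - 1 = 0.6694491
theta_max = asin(0.6694491) = 42.02 deg

42.02 deg


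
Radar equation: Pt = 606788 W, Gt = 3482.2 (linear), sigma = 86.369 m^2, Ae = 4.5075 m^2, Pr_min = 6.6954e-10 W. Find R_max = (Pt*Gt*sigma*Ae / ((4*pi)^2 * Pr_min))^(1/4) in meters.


R^4 = 606788*3482.2*86.369*4.5075 / ((4*pi)^2 * 6.6954e-10) = 7.780152e+18
R_max = 7.780152e+18^0.25 = 52814 m

52814 m


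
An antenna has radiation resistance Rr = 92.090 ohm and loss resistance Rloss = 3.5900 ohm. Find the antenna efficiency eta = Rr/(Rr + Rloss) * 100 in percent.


eta = 92.090 / (92.090 + 3.5900) * 100 = 96.25%

96.25%


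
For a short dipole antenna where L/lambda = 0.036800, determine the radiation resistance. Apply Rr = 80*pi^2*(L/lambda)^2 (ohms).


Rr = 80 * pi^2 * (0.036800)^2 = 80 * 9.869604 * 1.354240e-03 = 1.069 ohm

1.069 ohm


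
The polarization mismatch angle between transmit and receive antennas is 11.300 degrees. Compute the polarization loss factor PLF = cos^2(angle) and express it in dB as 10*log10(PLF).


PLF_linear = cos^2(11.300 deg) = 0.9616051
PLF_dB = 10 * log10(0.9616051) = -0.1700 dB

-0.1700 dB


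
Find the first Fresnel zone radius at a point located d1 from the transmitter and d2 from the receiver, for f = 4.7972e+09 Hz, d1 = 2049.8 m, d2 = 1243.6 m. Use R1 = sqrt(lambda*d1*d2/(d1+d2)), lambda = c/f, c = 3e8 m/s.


lambda = c / f = 3.0000e+08 / 4.7972e+09 = 0.06253648 m
R1 = sqrt(0.06253648 * 2049.8 * 1243.6 / (2049.8 + 1243.6)) = 6.957 m

6.957 m


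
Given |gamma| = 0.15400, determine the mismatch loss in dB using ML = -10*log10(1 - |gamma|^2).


ML = -10 * log10(1 - 0.15400^2) = -10 * log10(0.976284) = 0.1042 dB

0.1042 dB


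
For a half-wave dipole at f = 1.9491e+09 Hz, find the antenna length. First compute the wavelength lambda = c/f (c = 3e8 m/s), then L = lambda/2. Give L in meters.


lambda = c / f = 3.0000e+08 / 1.9491e+09 = 0.1539172 m
L = lambda / 2 = 0.1539172 / 2 = 0.07696 m

0.07696 m


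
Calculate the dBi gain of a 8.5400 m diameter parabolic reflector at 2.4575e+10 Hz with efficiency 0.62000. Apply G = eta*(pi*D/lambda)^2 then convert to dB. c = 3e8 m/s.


lambda = c / f = 3.0000e+08 / 2.4575e+10 = 0.01220753 m
G_linear = 0.62000 * (pi * 8.5400 / 0.01220753)^2 = 2.994688e+06
G_dBi = 10 * log10(2.994688e+06) = 64.76 dBi

64.76 dBi


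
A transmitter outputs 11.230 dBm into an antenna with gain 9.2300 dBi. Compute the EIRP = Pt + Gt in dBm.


EIRP = Pt + Gt = 11.230 + 9.2300 = 20.46 dBm

20.46 dBm


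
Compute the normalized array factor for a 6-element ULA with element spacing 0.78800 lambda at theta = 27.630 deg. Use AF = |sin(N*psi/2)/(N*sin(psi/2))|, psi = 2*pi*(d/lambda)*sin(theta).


psi = 2*pi*0.78800*sin(27.630 deg) = 2.296145 rad
AF = |sin(6*2.296145/2) / (6*sin(2.296145/2))| = 0.1040

0.1040


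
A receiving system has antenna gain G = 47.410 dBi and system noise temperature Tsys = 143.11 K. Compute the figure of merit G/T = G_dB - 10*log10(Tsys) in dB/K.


G/T = 47.410 - 10*log10(143.11) = 47.410 - 21.55670 = 25.85 dB/K

25.85 dB/K


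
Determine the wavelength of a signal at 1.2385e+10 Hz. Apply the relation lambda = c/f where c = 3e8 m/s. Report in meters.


lambda = c / f = 3.0000e+08 / 1.2385e+10 = 0.02422 m

0.02422 m


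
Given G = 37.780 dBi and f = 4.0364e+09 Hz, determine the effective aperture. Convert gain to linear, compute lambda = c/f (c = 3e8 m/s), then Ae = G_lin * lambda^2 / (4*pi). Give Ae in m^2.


lambda = c / f = 3.0000e+08 / 4.0364e+09 = 0.07432365 m
G_linear = 10^(37.780/10) = 5997.911
Ae = G_linear * lambda^2 / (4*pi) = 5997.911 * 0.07432365^2 / (4*pi) = 2.637 m^2

2.637 m^2


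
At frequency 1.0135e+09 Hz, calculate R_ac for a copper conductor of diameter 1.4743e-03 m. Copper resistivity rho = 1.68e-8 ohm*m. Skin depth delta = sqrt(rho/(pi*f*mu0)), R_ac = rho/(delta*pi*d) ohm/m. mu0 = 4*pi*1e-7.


delta = sqrt(1.68e-8 / (pi * 1.0135e+09 * 4*pi*1e-7)) = 2.049099e-06 m
R_ac = 1.68e-8 / (2.049099e-06 * pi * 1.4743e-03) = 1.770 ohm/m

1.770 ohm/m


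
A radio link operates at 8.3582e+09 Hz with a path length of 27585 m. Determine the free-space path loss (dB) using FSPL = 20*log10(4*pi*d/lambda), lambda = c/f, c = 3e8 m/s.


lambda = c / f = 3.0000e+08 / 8.3582e+09 = 0.03589290 m
FSPL = 20 * log10(4*pi*27585/0.03589290) = 139.7 dB

139.7 dB


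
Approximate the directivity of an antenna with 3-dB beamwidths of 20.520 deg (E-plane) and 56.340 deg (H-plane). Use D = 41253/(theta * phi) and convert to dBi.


D_linear = 41253 / (20.520 * 56.340) = 35.68300
D_dBi = 10 * log10(35.68300) = 15.52 dBi

15.52 dBi


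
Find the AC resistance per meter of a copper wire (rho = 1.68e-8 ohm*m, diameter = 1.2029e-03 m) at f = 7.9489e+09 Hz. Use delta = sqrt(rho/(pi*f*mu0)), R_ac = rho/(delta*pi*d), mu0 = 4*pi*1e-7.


delta = sqrt(1.68e-8 / (pi * 7.9489e+09 * 4*pi*1e-7)) = 7.316801e-07 m
R_ac = 1.68e-8 / (7.316801e-07 * pi * 1.2029e-03) = 6.076 ohm/m

6.076 ohm/m


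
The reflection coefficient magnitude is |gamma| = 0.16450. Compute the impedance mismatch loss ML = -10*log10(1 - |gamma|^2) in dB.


ML = -10 * log10(1 - 0.16450^2) = -10 * log10(0.97293975) = 0.1191 dB

0.1191 dB


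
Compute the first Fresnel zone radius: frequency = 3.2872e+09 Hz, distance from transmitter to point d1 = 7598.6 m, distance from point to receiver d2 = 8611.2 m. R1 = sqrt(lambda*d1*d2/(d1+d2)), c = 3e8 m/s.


lambda = c / f = 3.0000e+08 / 3.2872e+09 = 0.09126308 m
R1 = sqrt(0.09126308 * 7598.6 * 8611.2 / (7598.6 + 8611.2)) = 19.19 m

19.19 m


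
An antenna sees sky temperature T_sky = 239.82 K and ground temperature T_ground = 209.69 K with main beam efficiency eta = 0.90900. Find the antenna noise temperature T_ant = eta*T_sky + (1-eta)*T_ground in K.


T_ant = 0.90900 * 239.82 + (1 - 0.90900) * 209.69 = 237.1 K

237.1 K


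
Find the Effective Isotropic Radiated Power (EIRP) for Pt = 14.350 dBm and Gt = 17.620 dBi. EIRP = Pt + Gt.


EIRP = Pt + Gt = 14.350 + 17.620 = 31.97 dBm

31.97 dBm


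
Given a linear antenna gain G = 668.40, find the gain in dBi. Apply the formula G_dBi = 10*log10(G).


G_dBi = 10 * log10(668.40) = 28.25 dBi

28.25 dBi


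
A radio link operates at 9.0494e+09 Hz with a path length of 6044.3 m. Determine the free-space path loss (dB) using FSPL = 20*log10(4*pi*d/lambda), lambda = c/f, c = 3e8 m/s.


lambda = c / f = 3.0000e+08 / 9.0494e+09 = 0.03315137 m
FSPL = 20 * log10(4*pi*6044.3/0.03315137) = 127.2 dB

127.2 dB


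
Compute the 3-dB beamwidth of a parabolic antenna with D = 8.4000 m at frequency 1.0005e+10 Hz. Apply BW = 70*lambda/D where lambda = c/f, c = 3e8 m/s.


lambda = c / f = 3.0000e+08 / 1.0005e+10 = 0.02998501 m
BW = 70 * 0.02998501 / 8.4000 = 0.2499 deg

0.2499 deg


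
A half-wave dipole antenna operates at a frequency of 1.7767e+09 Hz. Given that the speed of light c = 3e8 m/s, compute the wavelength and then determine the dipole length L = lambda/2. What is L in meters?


lambda = c / f = 3.0000e+08 / 1.7767e+09 = 0.1688524 m
L = lambda / 2 = 0.1688524 / 2 = 0.08443 m

0.08443 m


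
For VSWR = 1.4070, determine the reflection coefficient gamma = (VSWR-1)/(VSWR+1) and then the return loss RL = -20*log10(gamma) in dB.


gamma = (1.4070 - 1) / (1.4070 + 1) = 0.1690902
RL = -20 * log10(0.1690902) = 15.44 dB

15.44 dB


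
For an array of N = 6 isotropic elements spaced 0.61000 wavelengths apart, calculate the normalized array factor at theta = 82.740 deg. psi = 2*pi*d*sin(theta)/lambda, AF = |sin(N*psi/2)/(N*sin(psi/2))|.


psi = 2*pi*0.61000*sin(82.740 deg) = 3.802016 rad
AF = |sin(6*3.802016/2) / (6*sin(3.802016/2))| = 0.1615

0.1615


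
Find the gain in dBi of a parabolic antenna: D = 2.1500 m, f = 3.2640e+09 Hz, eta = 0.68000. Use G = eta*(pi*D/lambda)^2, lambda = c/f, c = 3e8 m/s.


lambda = c / f = 3.0000e+08 / 3.2640e+09 = 0.09191176 m
G_linear = 0.68000 * (pi * 2.1500 / 0.09191176)^2 = 3672.344
G_dBi = 10 * log10(3672.344) = 35.65 dBi

35.65 dBi


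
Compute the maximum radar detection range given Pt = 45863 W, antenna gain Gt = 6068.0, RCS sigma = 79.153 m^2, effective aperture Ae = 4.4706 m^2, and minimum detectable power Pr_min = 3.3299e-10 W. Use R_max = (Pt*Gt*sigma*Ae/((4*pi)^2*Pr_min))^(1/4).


R^4 = 45863*6068.0*79.153*4.4706 / ((4*pi)^2 * 3.3299e-10) = 1.872795e+18
R_max = 1.872795e+18^0.25 = 36993 m

36993 m


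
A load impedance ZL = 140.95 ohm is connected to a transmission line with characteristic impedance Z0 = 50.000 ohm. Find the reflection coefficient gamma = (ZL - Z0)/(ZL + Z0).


gamma = (140.95 - 50.000) / (140.95 + 50.000) = 0.4763

0.4763


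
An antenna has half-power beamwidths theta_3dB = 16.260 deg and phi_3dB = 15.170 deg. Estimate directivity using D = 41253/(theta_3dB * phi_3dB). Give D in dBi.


D_linear = 41253 / (16.260 * 15.170) = 167.2436
D_dBi = 10 * log10(167.2436) = 22.23 dBi

22.23 dBi


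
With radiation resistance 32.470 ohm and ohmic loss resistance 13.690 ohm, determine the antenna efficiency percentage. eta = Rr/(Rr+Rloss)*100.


eta = 32.470 / (32.470 + 13.690) * 100 = 70.34%

70.34%


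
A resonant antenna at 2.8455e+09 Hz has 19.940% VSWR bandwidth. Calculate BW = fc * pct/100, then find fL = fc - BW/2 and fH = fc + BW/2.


BW = 2.8455e+09 * 19.940/100 = 5.673927e+08 Hz
fL = 2.8455e+09 - 5.673927e+08/2 = 2.562e+09 Hz
fH = 2.8455e+09 + 5.673927e+08/2 = 3.129e+09 Hz

BW=5.674e+08 Hz, fL=2.562e+09 Hz, fH=3.129e+09 Hz


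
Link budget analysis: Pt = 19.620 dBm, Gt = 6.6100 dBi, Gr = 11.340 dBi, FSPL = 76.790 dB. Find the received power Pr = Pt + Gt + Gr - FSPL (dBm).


Pr = 19.620 + 6.6100 + 11.340 - 76.790 = -39.22 dBm

-39.22 dBm


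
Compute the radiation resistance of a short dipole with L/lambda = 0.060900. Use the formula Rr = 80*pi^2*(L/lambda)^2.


Rr = 80 * pi^2 * (0.060900)^2 = 80 * 9.869604 * 3.708810e-03 = 2.928 ohm

2.928 ohm


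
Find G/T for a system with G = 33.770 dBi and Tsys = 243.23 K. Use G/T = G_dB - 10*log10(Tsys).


G/T = 33.770 - 10*log10(243.23) = 33.770 - 23.86017 = 9.910 dB/K

9.910 dB/K


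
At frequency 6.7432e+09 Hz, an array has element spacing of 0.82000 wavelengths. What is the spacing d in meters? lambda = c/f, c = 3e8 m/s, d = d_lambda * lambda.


lambda = c / f = 3.0000e+08 / 6.7432e+09 = 0.04448926 m
d = 0.82000 * 0.04448926 = 0.03648 m

0.03648 m


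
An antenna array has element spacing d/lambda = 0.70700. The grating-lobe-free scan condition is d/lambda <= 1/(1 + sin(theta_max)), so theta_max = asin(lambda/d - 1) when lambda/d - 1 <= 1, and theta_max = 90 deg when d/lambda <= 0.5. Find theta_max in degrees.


lambda/d - 1 = 1/0.70700 - 1 = 0.4144272
theta_max = asin(0.4144272) = 24.48 deg

24.48 deg


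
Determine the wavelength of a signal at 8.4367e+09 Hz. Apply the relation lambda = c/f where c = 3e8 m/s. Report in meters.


lambda = c / f = 3.0000e+08 / 8.4367e+09 = 0.03556 m

0.03556 m


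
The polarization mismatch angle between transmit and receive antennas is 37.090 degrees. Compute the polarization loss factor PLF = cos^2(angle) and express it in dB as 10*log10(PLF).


PLF_linear = cos^2(37.090 deg) = 0.6363081
PLF_dB = 10 * log10(0.6363081) = -1.963 dB

-1.963 dB


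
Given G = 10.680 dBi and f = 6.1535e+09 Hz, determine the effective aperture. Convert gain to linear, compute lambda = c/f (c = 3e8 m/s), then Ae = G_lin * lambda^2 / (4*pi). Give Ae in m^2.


lambda = c / f = 3.0000e+08 / 6.1535e+09 = 0.04875274 m
G_linear = 10^(10.680/10) = 11.69499
Ae = G_linear * lambda^2 / (4*pi) = 11.69499 * 0.04875274^2 / (4*pi) = 2.212e-03 m^2

2.212e-03 m^2


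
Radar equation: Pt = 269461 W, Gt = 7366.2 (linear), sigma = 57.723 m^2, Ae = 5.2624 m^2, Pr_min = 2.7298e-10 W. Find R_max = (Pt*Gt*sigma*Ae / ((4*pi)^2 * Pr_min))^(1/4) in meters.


R^4 = 269461*7366.2*57.723*5.2624 / ((4*pi)^2 * 2.7298e-10) = 1.398690e+19
R_max = 1.398690e+19^0.25 = 61155 m

61155 m


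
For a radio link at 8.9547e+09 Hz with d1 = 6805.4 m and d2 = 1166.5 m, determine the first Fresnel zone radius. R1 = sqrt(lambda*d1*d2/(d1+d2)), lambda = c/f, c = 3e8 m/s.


lambda = c / f = 3.0000e+08 / 8.9547e+09 = 0.03350196 m
R1 = sqrt(0.03350196 * 6805.4 * 1166.5 / (6805.4 + 1166.5)) = 5.776 m

5.776 m


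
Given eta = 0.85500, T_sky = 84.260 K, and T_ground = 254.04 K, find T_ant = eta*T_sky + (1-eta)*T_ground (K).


T_ant = 0.85500 * 84.260 + (1 - 0.85500) * 254.04 = 108.9 K

108.9 K


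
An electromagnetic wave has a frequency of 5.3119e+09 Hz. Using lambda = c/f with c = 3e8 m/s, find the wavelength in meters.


lambda = c / f = 3.0000e+08 / 5.3119e+09 = 0.05648 m

0.05648 m


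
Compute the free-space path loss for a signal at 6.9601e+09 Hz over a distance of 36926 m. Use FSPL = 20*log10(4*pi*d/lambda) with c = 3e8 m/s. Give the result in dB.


lambda = c / f = 3.0000e+08 / 6.9601e+09 = 0.04310283 m
FSPL = 20 * log10(4*pi*36926/0.04310283) = 140.6 dB

140.6 dB


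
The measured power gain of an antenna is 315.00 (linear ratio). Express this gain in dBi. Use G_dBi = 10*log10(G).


G_dBi = 10 * log10(315.00) = 24.98 dBi

24.98 dBi


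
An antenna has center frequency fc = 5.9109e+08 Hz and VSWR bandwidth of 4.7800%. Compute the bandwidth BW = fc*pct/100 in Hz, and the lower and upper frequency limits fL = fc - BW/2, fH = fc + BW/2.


BW = 5.9109e+08 * 4.7800/100 = 2.825410e+07 Hz
fL = 5.9109e+08 - 2.825410e+07/2 = 5.770e+08 Hz
fH = 5.9109e+08 + 2.825410e+07/2 = 6.052e+08 Hz

BW=2.825e+07 Hz, fL=5.770e+08 Hz, fH=6.052e+08 Hz


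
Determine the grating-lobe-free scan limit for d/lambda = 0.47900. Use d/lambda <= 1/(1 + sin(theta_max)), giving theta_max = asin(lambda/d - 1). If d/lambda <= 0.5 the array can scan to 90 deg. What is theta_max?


lambda/d - 1 = 1/0.47900 - 1 = 1.087683 >= 1
d/lambda <= 0.5, so the array can scan to endfire without grating lobes: theta_max = 90 deg

90 deg


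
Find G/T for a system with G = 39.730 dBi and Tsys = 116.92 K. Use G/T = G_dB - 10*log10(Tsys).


G/T = 39.730 - 10*log10(116.92) = 39.730 - 20.67889 = 19.05 dB/K

19.05 dB/K


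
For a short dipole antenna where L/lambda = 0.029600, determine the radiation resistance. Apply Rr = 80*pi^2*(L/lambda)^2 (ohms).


Rr = 80 * pi^2 * (0.029600)^2 = 80 * 9.869604 * 8.761600e-04 = 0.6918 ohm

0.6918 ohm


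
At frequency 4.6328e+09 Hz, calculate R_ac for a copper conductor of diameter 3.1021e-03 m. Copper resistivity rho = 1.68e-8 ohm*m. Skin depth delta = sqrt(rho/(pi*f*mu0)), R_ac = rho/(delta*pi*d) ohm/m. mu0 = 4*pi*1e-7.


delta = sqrt(1.68e-8 / (pi * 4.6328e+09 * 4*pi*1e-7)) = 9.584137e-07 m
R_ac = 1.68e-8 / (9.584137e-07 * pi * 3.1021e-03) = 1.799 ohm/m

1.799 ohm/m


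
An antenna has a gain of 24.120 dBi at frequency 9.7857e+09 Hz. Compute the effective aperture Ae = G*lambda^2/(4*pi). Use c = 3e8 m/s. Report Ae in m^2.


lambda = c / f = 3.0000e+08 / 9.7857e+09 = 0.03065698 m
G_linear = 10^(24.120/10) = 258.2260
Ae = G_linear * lambda^2 / (4*pi) = 258.2260 * 0.03065698^2 / (4*pi) = 0.01931 m^2

0.01931 m^2


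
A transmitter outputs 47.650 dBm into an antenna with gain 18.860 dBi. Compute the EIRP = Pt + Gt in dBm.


EIRP = Pt + Gt = 47.650 + 18.860 = 66.51 dBm

66.51 dBm


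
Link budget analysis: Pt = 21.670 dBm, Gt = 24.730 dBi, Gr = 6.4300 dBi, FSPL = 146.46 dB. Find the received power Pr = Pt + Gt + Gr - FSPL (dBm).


Pr = 21.670 + 24.730 + 6.4300 - 146.46 = -93.63 dBm

-93.63 dBm


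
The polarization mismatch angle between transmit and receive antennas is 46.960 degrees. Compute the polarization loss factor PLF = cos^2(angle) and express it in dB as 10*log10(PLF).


PLF_linear = cos^2(46.960 deg) = 0.4658182
PLF_dB = 10 * log10(0.4658182) = -3.318 dB

-3.318 dB


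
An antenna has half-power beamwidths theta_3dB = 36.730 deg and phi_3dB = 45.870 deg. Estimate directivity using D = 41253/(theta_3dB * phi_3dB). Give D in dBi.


D_linear = 41253 / (36.730 * 45.870) = 24.48532
D_dBi = 10 * log10(24.48532) = 13.89 dBi

13.89 dBi


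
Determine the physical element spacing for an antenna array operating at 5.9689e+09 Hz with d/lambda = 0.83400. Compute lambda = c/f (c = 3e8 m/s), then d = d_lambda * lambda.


lambda = c / f = 3.0000e+08 / 5.9689e+09 = 0.05026052 m
d = 0.83400 * 0.05026052 = 0.04192 m

0.04192 m


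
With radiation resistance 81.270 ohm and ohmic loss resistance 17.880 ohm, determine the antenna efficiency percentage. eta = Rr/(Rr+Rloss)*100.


eta = 81.270 / (81.270 + 17.880) * 100 = 81.97%

81.97%


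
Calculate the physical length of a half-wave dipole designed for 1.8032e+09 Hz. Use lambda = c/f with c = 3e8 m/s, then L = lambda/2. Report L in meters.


lambda = c / f = 3.0000e+08 / 1.8032e+09 = 0.1663709 m
L = lambda / 2 = 0.1663709 / 2 = 0.08319 m

0.08319 m


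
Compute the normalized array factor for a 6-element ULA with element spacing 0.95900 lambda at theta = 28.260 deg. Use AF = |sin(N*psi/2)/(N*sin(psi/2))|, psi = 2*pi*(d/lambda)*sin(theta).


psi = 2*pi*0.95900*sin(28.260 deg) = 2.852949 rad
AF = |sin(6*2.852949/2) / (6*sin(2.852949/2))| = 0.1283

0.1283


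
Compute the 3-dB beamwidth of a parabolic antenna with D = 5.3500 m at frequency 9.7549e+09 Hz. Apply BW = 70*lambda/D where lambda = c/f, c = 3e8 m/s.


lambda = c / f = 3.0000e+08 / 9.7549e+09 = 0.03075378 m
BW = 70 * 0.03075378 / 5.3500 = 0.4024 deg

0.4024 deg


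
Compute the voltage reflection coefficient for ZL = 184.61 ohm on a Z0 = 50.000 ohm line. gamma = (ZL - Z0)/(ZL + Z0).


gamma = (184.61 - 50.000) / (184.61 + 50.000) = 0.5738

0.5738


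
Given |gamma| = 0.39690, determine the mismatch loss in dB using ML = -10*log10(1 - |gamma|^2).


ML = -10 * log10(1 - 0.39690^2) = -10 * log10(0.84247039) = 0.7445 dB

0.7445 dB


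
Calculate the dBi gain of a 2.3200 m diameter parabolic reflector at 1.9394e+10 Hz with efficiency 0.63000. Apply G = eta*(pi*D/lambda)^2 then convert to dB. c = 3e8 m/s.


lambda = c / f = 3.0000e+08 / 1.9394e+10 = 0.01546870 m
G_linear = 0.63000 * (pi * 2.3200 / 0.01546870)^2 = 139864.9
G_dBi = 10 * log10(139864.9) = 51.46 dBi

51.46 dBi


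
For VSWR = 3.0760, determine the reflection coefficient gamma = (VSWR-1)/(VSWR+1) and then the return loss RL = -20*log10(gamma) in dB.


gamma = (3.0760 - 1) / (3.0760 + 1) = 0.5093229
RL = -20 * log10(0.5093229) = 5.860 dB

5.860 dB


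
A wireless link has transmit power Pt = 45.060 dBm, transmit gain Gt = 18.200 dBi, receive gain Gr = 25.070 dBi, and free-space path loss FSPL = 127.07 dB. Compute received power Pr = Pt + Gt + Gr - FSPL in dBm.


Pr = 45.060 + 18.200 + 25.070 - 127.07 = -38.74 dBm

-38.74 dBm


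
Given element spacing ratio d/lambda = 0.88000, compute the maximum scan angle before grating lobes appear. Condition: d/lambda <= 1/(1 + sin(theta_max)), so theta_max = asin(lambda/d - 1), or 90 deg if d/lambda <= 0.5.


lambda/d - 1 = 1/0.88000 - 1 = 0.1363636
theta_max = asin(0.1363636) = 7.837 deg

7.837 deg


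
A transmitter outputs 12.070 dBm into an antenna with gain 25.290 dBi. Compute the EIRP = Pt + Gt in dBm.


EIRP = Pt + Gt = 12.070 + 25.290 = 37.36 dBm

37.36 dBm


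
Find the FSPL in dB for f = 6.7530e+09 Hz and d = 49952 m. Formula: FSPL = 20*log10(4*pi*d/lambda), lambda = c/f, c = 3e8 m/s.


lambda = c / f = 3.0000e+08 / 6.7530e+09 = 0.04442470 m
FSPL = 20 * log10(4*pi*49952/0.04442470) = 143.0 dB

143.0 dB


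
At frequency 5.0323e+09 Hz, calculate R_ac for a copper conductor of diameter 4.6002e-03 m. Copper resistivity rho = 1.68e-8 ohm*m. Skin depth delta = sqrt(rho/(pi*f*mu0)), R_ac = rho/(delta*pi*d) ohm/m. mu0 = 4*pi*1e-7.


delta = sqrt(1.68e-8 / (pi * 5.0323e+09 * 4*pi*1e-7)) = 9.195842e-07 m
R_ac = 1.68e-8 / (9.195842e-07 * pi * 4.6002e-03) = 1.264 ohm/m

1.264 ohm/m


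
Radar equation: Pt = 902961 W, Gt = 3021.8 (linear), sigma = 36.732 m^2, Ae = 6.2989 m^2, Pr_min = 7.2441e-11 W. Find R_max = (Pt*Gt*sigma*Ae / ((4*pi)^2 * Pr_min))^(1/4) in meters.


R^4 = 902961*3021.8*36.732*6.2989 / ((4*pi)^2 * 7.2441e-11) = 5.518739e+19
R_max = 5.518739e+19^0.25 = 86191 m

86191 m


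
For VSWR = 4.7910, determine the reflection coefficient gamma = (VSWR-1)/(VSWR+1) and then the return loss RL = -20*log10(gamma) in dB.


gamma = (4.7910 - 1) / (4.7910 + 1) = 0.6546365
RL = -20 * log10(0.6546365) = 3.680 dB

3.680 dB


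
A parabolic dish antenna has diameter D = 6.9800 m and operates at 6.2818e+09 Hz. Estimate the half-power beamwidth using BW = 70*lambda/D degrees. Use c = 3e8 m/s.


lambda = c / f = 3.0000e+08 / 6.2818e+09 = 0.04775701 m
BW = 70 * 0.04775701 / 6.9800 = 0.4789 deg

0.4789 deg


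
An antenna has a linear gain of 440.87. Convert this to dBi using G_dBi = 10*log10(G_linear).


G_dBi = 10 * log10(440.87) = 26.44 dBi

26.44 dBi


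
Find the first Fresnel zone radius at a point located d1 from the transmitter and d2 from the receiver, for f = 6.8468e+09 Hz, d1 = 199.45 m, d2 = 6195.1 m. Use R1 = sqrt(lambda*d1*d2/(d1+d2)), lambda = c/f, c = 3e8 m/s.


lambda = c / f = 3.0000e+08 / 6.8468e+09 = 0.04381609 m
R1 = sqrt(0.04381609 * 199.45 * 6195.1 / (199.45 + 6195.1)) = 2.910 m

2.910 m


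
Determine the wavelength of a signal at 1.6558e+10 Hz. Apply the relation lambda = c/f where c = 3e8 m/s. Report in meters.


lambda = c / f = 3.0000e+08 / 1.6558e+10 = 0.01812 m

0.01812 m


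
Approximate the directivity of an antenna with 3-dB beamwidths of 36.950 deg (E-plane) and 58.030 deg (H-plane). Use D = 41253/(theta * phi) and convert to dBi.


D_linear = 41253 / (36.950 * 58.030) = 19.23927
D_dBi = 10 * log10(19.23927) = 12.84 dBi

12.84 dBi


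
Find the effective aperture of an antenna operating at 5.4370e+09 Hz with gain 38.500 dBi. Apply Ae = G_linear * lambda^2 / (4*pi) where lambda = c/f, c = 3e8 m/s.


lambda = c / f = 3.0000e+08 / 5.4370e+09 = 0.05517749 m
G_linear = 10^(38.500/10) = 7079.458
Ae = G_linear * lambda^2 / (4*pi) = 7079.458 * 0.05517749^2 / (4*pi) = 1.715 m^2

1.715 m^2


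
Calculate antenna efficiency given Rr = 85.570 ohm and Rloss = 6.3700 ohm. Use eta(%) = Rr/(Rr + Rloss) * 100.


eta = 85.570 / (85.570 + 6.3700) * 100 = 93.07%

93.07%


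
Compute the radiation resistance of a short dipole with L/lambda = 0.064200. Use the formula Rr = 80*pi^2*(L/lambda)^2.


Rr = 80 * pi^2 * (0.064200)^2 = 80 * 9.869604 * 4.121640e-03 = 3.254 ohm

3.254 ohm


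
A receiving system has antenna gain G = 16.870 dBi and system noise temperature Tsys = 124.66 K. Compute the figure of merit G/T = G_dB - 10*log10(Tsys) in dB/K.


G/T = 16.870 - 10*log10(124.66) = 16.870 - 20.95727 = -4.087 dB/K

-4.087 dB/K


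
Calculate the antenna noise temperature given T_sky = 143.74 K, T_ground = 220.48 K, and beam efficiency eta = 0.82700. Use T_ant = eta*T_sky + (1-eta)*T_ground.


T_ant = 0.82700 * 143.74 + (1 - 0.82700) * 220.48 = 157.0 K

157.0 K


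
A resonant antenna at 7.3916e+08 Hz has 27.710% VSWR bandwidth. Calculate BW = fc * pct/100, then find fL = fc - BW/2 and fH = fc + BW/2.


BW = 7.3916e+08 * 27.710/100 = 2.048212e+08 Hz
fL = 7.3916e+08 - 2.048212e+08/2 = 6.367e+08 Hz
fH = 7.3916e+08 + 2.048212e+08/2 = 8.416e+08 Hz

BW=2.048e+08 Hz, fL=6.367e+08 Hz, fH=8.416e+08 Hz


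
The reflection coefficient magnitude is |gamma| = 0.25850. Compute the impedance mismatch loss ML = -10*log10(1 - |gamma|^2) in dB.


ML = -10 * log10(1 - 0.25850^2) = -10 * log10(0.93317775) = 0.3004 dB

0.3004 dB


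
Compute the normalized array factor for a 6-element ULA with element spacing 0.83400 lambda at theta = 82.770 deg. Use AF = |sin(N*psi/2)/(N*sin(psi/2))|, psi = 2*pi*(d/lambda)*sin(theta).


psi = 2*pi*0.83400*sin(82.770 deg) = 5.198512 rad
AF = |sin(6*5.198512/2) / (6*sin(5.198512/2))| = 0.03623

0.03623


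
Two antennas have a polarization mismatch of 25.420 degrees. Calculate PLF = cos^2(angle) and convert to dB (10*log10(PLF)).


PLF_linear = cos^2(25.420 deg) = 0.8157441
PLF_dB = 10 * log10(0.8157441) = -0.8845 dB

-0.8845 dB


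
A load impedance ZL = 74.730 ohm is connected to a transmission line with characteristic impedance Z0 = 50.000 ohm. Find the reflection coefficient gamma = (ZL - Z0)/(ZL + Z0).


gamma = (74.730 - 50.000) / (74.730 + 50.000) = 0.1983

0.1983


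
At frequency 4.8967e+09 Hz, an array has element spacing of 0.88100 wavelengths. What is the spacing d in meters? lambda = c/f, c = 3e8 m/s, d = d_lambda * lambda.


lambda = c / f = 3.0000e+08 / 4.8967e+09 = 0.06126575 m
d = 0.88100 * 0.06126575 = 0.05398 m

0.05398 m


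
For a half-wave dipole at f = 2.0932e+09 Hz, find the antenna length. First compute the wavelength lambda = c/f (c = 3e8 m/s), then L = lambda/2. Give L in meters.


lambda = c / f = 3.0000e+08 / 2.0932e+09 = 0.1433212 m
L = lambda / 2 = 0.1433212 / 2 = 0.07166 m

0.07166 m


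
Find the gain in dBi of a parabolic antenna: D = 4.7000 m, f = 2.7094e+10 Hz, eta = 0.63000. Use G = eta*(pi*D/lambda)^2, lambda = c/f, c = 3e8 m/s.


lambda = c / f = 3.0000e+08 / 2.7094e+10 = 0.01107256 m
G_linear = 0.63000 * (pi * 4.7000 / 0.01107256)^2 = 1.120314e+06
G_dBi = 10 * log10(1.120314e+06) = 60.49 dBi

60.49 dBi


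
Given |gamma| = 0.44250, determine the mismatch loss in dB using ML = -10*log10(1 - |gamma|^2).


ML = -10 * log10(1 - 0.44250^2) = -10 * log10(0.80419375) = 0.9464 dB

0.9464 dB


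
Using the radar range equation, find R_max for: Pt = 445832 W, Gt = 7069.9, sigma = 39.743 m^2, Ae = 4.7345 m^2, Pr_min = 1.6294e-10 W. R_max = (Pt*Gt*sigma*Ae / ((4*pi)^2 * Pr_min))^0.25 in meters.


R^4 = 445832*7069.9*39.743*4.7345 / ((4*pi)^2 * 1.6294e-10) = 2.305005e+19
R_max = 2.305005e+19^0.25 = 69290 m

69290 m


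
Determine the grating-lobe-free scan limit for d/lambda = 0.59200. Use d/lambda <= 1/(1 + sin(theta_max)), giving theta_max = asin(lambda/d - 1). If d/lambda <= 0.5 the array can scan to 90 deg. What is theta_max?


lambda/d - 1 = 1/0.59200 - 1 = 0.6891892
theta_max = asin(0.6891892) = 43.57 deg

43.57 deg


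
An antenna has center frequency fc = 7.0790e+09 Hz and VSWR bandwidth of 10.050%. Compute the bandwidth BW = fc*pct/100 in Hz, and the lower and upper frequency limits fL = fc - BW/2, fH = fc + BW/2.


BW = 7.0790e+09 * 10.050/100 = 7.114395e+08 Hz
fL = 7.0790e+09 - 7.114395e+08/2 = 6.723e+09 Hz
fH = 7.0790e+09 + 7.114395e+08/2 = 7.435e+09 Hz

BW=7.114e+08 Hz, fL=6.723e+09 Hz, fH=7.435e+09 Hz


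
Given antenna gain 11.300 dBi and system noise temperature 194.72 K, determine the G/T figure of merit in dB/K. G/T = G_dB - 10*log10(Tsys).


G/T = 11.300 - 10*log10(194.72) = 11.300 - 22.89411 = -11.59 dB/K

-11.59 dB/K


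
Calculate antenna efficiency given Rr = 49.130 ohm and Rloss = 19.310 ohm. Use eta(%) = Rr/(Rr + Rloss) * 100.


eta = 49.130 / (49.130 + 19.310) * 100 = 71.79%

71.79%


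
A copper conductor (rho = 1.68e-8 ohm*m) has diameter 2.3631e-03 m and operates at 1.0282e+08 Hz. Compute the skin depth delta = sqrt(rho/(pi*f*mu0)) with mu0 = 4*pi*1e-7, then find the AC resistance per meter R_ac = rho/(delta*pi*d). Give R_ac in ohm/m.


delta = sqrt(1.68e-8 / (pi * 1.0282e+08 * 4*pi*1e-7)) = 6.433332e-06 m
R_ac = 1.68e-8 / (6.433332e-06 * pi * 2.3631e-03) = 0.3518 ohm/m

0.3518 ohm/m


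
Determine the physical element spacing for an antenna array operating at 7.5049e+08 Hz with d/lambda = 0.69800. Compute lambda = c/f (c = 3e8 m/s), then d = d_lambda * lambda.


lambda = c / f = 3.0000e+08 / 7.5049e+08 = 0.3997388 m
d = 0.69800 * 0.3997388 = 0.2790 m

0.2790 m


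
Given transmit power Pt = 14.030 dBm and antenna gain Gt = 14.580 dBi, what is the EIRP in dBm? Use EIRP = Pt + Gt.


EIRP = Pt + Gt = 14.030 + 14.580 = 28.61 dBm

28.61 dBm


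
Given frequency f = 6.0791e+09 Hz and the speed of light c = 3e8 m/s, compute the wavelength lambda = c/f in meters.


lambda = c / f = 3.0000e+08 / 6.0791e+09 = 0.04935 m

0.04935 m


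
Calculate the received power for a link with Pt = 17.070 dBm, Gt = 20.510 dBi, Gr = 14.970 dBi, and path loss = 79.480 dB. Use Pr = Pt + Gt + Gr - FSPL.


Pr = 17.070 + 20.510 + 14.970 - 79.480 = -26.93 dBm

-26.93 dBm


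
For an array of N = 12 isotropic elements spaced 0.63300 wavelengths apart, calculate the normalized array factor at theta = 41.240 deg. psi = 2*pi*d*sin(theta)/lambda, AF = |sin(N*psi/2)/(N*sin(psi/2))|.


psi = 2*pi*0.63300*sin(41.240 deg) = 2.621865 rad
AF = |sin(12*2.621865/2) / (12*sin(2.621865/2))| = 2.003e-03

2.003e-03


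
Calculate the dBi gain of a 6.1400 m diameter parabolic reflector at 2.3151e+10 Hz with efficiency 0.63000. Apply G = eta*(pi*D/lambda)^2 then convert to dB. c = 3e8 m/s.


lambda = c / f = 3.0000e+08 / 2.3151e+10 = 0.01295840 m
G_linear = 0.63000 * (pi * 6.1400 / 0.01295840)^2 = 1.395964e+06
G_dBi = 10 * log10(1.395964e+06) = 61.45 dBi

61.45 dBi


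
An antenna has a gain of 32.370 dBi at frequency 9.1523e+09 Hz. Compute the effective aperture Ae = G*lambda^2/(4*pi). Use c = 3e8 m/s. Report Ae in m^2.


lambda = c / f = 3.0000e+08 / 9.1523e+09 = 0.03277865 m
G_linear = 10^(32.370/10) = 1725.838
Ae = G_linear * lambda^2 / (4*pi) = 1725.838 * 0.03277865^2 / (4*pi) = 0.1476 m^2

0.1476 m^2


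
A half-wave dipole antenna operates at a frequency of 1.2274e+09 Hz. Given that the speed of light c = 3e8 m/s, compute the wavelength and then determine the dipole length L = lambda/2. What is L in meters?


lambda = c / f = 3.0000e+08 / 1.2274e+09 = 0.2444191 m
L = lambda / 2 = 0.2444191 / 2 = 0.1222 m

0.1222 m


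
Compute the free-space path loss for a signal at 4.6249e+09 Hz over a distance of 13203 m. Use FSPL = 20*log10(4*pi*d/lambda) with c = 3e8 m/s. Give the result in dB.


lambda = c / f = 3.0000e+08 / 4.6249e+09 = 0.06486627 m
FSPL = 20 * log10(4*pi*13203/0.06486627) = 128.2 dB

128.2 dB


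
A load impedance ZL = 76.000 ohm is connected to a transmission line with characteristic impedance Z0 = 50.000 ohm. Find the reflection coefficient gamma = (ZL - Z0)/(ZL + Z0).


gamma = (76.000 - 50.000) / (76.000 + 50.000) = 0.2063

0.2063


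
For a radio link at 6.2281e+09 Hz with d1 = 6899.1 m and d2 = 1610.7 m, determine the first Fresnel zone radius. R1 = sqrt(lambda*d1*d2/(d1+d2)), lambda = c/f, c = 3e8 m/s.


lambda = c / f = 3.0000e+08 / 6.2281e+09 = 0.04816878 m
R1 = sqrt(0.04816878 * 6899.1 * 1610.7 / (6899.1 + 1610.7)) = 7.931 m

7.931 m


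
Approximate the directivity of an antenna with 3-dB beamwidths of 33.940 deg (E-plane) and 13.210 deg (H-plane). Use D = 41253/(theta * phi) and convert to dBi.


D_linear = 41253 / (33.940 * 13.210) = 92.01124
D_dBi = 10 * log10(92.01124) = 19.64 dBi

19.64 dBi


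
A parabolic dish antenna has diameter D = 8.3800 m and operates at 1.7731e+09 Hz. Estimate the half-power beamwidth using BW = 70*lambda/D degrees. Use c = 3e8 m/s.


lambda = c / f = 3.0000e+08 / 1.7731e+09 = 0.1691952 m
BW = 70 * 0.1691952 / 8.3800 = 1.413 deg

1.413 deg


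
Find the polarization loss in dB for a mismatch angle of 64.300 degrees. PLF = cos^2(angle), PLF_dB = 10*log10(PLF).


PLF_linear = cos^2(64.300 deg) = 0.1880602
PLF_dB = 10 * log10(0.1880602) = -7.257 dB

-7.257 dB


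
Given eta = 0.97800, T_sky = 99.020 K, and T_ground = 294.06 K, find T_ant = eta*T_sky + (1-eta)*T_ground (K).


T_ant = 0.97800 * 99.020 + (1 - 0.97800) * 294.06 = 103.3 K

103.3 K


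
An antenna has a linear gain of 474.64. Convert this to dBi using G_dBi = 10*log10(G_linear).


G_dBi = 10 * log10(474.64) = 26.76 dBi

26.76 dBi


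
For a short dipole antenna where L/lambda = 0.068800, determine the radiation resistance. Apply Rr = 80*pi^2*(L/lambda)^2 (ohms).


Rr = 80 * pi^2 * (0.068800)^2 = 80 * 9.869604 * 4.733440e-03 = 3.737 ohm

3.737 ohm


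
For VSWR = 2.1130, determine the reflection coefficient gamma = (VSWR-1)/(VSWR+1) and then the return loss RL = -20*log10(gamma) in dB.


gamma = (2.1130 - 1) / (2.1130 + 1) = 0.3575329
RL = -20 * log10(0.3575329) = 8.934 dB

8.934 dB


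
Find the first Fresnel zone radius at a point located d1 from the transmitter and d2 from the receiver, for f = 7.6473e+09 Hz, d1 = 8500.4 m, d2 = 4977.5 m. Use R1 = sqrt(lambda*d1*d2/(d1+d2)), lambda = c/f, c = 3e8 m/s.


lambda = c / f = 3.0000e+08 / 7.6473e+09 = 0.03922953 m
R1 = sqrt(0.03922953 * 8500.4 * 4977.5 / (8500.4 + 4977.5)) = 11.10 m

11.10 m


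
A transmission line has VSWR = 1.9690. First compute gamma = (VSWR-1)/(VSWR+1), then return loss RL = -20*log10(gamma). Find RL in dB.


gamma = (1.9690 - 1) / (1.9690 + 1) = 0.3263725
RL = -20 * log10(0.3263725) = 9.726 dB

9.726 dB


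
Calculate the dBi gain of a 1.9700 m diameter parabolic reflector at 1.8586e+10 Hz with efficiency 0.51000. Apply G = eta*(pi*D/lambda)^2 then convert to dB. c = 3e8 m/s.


lambda = c / f = 3.0000e+08 / 1.8586e+10 = 0.01614118 m
G_linear = 0.51000 * (pi * 1.9700 / 0.01614118)^2 = 74977.65
G_dBi = 10 * log10(74977.65) = 48.75 dBi

48.75 dBi


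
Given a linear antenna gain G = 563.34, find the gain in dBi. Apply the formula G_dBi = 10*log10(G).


G_dBi = 10 * log10(563.34) = 27.51 dBi

27.51 dBi


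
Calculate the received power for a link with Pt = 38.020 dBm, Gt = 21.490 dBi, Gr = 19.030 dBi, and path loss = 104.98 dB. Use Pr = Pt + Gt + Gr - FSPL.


Pr = 38.020 + 21.490 + 19.030 - 104.98 = -26.44 dBm

-26.44 dBm


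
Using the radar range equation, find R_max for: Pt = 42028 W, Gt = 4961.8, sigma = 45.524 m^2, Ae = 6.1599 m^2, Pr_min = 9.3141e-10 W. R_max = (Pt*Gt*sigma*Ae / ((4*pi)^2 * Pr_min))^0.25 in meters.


R^4 = 42028*4961.8*45.524*6.1599 / ((4*pi)^2 * 9.3141e-10) = 3.975863e+17
R_max = 3.975863e+17^0.25 = 25111 m

25111 m


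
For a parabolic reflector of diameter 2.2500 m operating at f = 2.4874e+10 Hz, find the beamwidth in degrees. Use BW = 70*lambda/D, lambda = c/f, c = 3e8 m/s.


lambda = c / f = 3.0000e+08 / 2.4874e+10 = 0.01206079 m
BW = 70 * 0.01206079 / 2.2500 = 0.3752 deg

0.3752 deg


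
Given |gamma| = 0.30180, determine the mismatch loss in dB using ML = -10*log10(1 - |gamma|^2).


ML = -10 * log10(1 - 0.30180^2) = -10 * log10(0.90891676) = 0.4148 dB

0.4148 dB
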